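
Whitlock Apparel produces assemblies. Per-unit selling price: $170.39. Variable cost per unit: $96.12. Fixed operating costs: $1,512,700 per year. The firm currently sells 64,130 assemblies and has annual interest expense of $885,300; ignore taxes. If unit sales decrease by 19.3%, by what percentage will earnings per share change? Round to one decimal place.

-38.9%

Total contribution margin = 64,130 × $74.27 = $4,762,935.10.
Subtracting fixed costs: EBIT = $4,762,935.10 − $1,512,700 = $3,250,235.10.
Interest = $885,300.00, so EBIT − I = $2,364,935.10.
DCL = total CM / (EBIT − I) = $4,762,935.10 / $2,364,935.10 = 2.0140.
EPS therefore changes by 2.0140 × (-19.3%) = -38.9%.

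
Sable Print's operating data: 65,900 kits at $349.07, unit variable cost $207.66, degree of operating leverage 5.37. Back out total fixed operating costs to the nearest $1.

$7,583,552

Total contribution margin = 65,900 × $141.41 = $9,318,919.00.
Since DOL = CM ÷ EBIT, EBIT = $9,318,919.00 ÷ 5.37 = $1,735,366.67.
Fixed costs = CM − EBIT = $9,318,919.00 − $1,735,366.67 = $7,583,552.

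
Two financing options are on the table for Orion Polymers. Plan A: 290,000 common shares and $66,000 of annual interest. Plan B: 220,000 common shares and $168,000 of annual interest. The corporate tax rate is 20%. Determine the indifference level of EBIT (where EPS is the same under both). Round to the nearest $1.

Set EPS_A = EPS_B: (EBIT − $66,000)(1 − 0.20) ÷ 290,000 = (EBIT − $168,000)(1 − 0.20) ÷ 220,000.
Cancelling (1 − t) and cross-multiplying: 220,000·(EBIT − 66,000) = 290,000·(EBIT − 168,000).
EBIT × (290,000 − 220,000) = 168,000 × 290,000 − 66,000 × 220,000 = 34,200,000,000, so EBIT = 34,200,000,000 ÷ 70,000 = 488,571.43.

$488,571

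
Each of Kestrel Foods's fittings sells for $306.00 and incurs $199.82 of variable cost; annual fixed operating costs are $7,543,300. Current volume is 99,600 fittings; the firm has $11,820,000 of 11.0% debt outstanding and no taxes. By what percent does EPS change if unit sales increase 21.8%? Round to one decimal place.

At 99,600 units, contribution = 99,600 × $106.18 = $10,575,528.00.
Operating income = contribution − fixed costs = $10,575,528.00 − $7,543,300 = $3,032,228.00.
Interest = $1,300,200.00, so EBIT − I = $1,732,028.00.
Degree of combined leverage = contribution ÷ (EBIT − I) = $10,575,528.00 ÷ $1,732,028.00 = 6.1059.
%ΔEPS = DCL × %ΔSales = 6.1059 × +21.8% = +133.1%.

+133.1%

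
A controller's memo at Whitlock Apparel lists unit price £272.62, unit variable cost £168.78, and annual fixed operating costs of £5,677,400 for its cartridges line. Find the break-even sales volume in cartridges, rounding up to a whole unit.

54,675 cartridges

Unit CM = price − variable cost = £272.62 − £168.78 = £103.84.
Break-even Q = £5,677,400 / £103.84 = 54,674.50 → 54,675 cartridges.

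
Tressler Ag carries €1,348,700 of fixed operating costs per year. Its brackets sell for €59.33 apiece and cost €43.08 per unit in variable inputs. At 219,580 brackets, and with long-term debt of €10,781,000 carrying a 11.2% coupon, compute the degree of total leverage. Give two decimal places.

3.53

At 219,580 units, contribution = 219,580 × €16.25 = €3,568,175.00.
EBIT = €3,568,175.00 − €1,348,700 = €2,219,475.00. Interest = €1,207,472.00, so EBIT − I = €1,012,003.00.
Degree of total leverage = total CM / (EBIT − interest) = €3,568,175.00 / €1,012,003.00 = 3.5259.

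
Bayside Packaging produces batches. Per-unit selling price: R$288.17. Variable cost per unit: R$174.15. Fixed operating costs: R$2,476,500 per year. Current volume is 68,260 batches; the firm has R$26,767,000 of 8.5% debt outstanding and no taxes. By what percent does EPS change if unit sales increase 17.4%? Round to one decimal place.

At 68,260 units, contribution = 68,260 × R$114.02 = R$7,783,005.20.
Subtracting fixed costs: EBIT = R$7,783,005.20 − R$2,476,500 = R$5,306,505.20.
Interest = R$2,275,195.00, so EBIT − I = R$3,031,310.20.
Degree of combined leverage = contribution ÷ (EBIT − I) = R$7,783,005.20 ÷ R$3,031,310.20 = 2.5675.
EPS therefore changes by 2.5675 × (+17.4%) = +44.7%.

+44.7%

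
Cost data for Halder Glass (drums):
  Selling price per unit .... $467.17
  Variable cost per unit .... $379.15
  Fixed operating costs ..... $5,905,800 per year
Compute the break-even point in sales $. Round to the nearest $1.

CM per unit = $467.17 − $379.15 = $88.02; CM ratio = $88.02 / $467.17 = 0.1884.
Break-even sales = FC ÷ CM ratio = $5,905,800 × $467.17 / $88.02 = $31,345,292.

$31,345,292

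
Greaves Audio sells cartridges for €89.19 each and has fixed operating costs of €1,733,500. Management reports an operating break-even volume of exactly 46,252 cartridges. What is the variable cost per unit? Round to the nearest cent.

Contribution per unit must be FC / Q = €1,733,500 / 46,252 = €37.4795.
Hence VC = price − CM = €89.19 − €37.4795 = €51.71.

€51.71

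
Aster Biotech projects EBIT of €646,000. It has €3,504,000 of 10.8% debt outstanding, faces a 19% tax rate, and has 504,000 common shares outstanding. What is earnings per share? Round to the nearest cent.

€0.43

Interest = €378,432.00, so EBT = €646,000 − €378,432.00 = €267,568.00.
Net income = €267,568.00 × (1 − 0.19) = €216,730.08.
Per share: €216,730.08 / 504,000 shares = €0.43.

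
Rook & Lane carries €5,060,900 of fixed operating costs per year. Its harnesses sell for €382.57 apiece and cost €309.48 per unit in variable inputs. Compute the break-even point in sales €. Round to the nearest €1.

CM per unit = €382.57 − €309.48 = €73.09; CM ratio = €73.09 / €382.57 = 0.1911.
Break-even sales = FC ÷ CM ratio = €5,060,900 × €382.57 / €73.09 = €26,489,924.

€26,489,924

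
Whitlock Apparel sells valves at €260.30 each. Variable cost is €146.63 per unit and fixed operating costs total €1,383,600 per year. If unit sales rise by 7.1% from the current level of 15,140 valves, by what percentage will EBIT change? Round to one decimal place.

+36.2%

At 15,140 units, contribution = 15,140 × €113.67 = €1,720,963.80.
Subtracting fixed costs: EBIT = €1,720,963.80 − €1,383,600 = €337,363.80.
So DOL = total CM / EBIT = €1,720,963.80 / €337,363.80 = 5.1012.
%ΔEBIT = DOL × %ΔSales = 5.1012 × +7.1% = +36.2%.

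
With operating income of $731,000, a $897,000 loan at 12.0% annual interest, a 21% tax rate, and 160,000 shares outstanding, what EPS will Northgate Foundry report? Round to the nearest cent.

$3.08

Interest = $107,640.00, so EBT = $731,000 − $107,640.00 = $623,360.00.
After tax at 21%: net income = $623,360.00 × 0.79 = $492,454.40.
EPS = $492,454.40 ÷ 160,000 = $3.08.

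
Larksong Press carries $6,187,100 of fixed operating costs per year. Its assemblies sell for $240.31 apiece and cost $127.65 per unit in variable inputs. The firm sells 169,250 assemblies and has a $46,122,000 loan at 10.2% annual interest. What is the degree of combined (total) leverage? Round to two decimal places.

2.33

Contribution at this volume is 169,250 × $112.66 = $19,067,705.00.
Subtracting fixed costs: EBIT = $19,067,705.00 − $6,187,100 = $12,880,605.00. Interest = $4,704,444.00, so EBIT − I = $8,176,161.00.
Degree of total leverage = total CM / (EBIT − interest) = $19,067,705.00 / $8,176,161.00 = 2.3321.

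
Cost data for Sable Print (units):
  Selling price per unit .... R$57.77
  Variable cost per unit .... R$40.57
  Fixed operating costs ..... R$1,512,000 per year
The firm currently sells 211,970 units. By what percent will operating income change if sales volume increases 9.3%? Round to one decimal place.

+15.9%

Total contribution margin = 211,970 × R$17.20 = R$3,645,884.00.
EBIT = R$3,645,884.00 − R$1,512,000 = R$2,133,884.00.
DOL = contribution ÷ EBIT = R$3,645,884.00 ÷ R$2,133,884.00 = 1.7086.
%ΔEBIT = DOL × %ΔSales = 1.7086 × +9.3% = +15.9%.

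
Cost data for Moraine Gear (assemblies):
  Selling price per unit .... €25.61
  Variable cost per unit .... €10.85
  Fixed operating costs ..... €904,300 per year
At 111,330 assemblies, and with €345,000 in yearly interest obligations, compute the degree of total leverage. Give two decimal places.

4.17

Contribution at this volume is 111,330 × €14.76 = €1,643,230.80.
Operating income = contribution − fixed costs = €1,643,230.80 − €904,300 = €738,930.80. Interest = €345,000.00, so EBIT − I = €393,930.80.
DCL = contribution ÷ (EBIT − I) = €1,643,230.80 ÷ €393,930.80 = 4.1714.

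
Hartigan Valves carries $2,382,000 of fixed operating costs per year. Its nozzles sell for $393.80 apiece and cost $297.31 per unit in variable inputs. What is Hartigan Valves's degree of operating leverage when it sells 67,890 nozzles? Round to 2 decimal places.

Contribution at this volume is 67,890 × $96.49 = $6,550,706.10.
EBIT = $6,550,706.10 − $2,382,000 = $4,168,706.10.
So DOL = total CM / EBIT = $6,550,706.10 / $4,168,706.10 = 1.5714.

1.57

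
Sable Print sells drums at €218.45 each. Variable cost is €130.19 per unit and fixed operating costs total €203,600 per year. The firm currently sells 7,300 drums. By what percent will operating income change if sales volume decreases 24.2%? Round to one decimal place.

Contribution at this volume is 7,300 × €88.26 = €644,298.00.
Operating income = contribution − fixed costs = €644,298.00 − €203,600 = €440,698.00.
Degree of operating leverage = €644,298.00 / €440,698.00 = 1.4620.
So EBIT moves 1.4620 × (-24.2%) = -35.4%.

-35.4%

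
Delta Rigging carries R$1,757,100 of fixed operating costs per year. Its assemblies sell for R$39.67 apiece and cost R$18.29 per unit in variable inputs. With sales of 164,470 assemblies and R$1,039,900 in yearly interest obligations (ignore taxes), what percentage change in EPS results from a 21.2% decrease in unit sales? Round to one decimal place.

-103.6%

Contribution at this volume is 164,470 × R$21.38 = R$3,516,368.60.
EBIT = R$3,516,368.60 − R$1,757,100 = R$1,759,268.60.
After interest of R$1,039,900.00, pre-tax earnings = R$719,368.60.
Degree of combined leverage = contribution ÷ (EBIT − I) = R$3,516,368.60 ÷ R$719,368.60 = 4.8881.
EPS therefore changes by 4.8881 × (-21.2%) = -103.6%.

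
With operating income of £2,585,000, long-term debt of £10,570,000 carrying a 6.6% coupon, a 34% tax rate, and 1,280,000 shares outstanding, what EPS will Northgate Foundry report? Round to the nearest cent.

Pre-tax income = £2,585,000 − £697,620.00 = £1,887,380.00.
After tax at 34%: net income = £1,887,380.00 × 0.66 = £1,245,670.80.
Per share: £1,245,670.80 / 1,280,000 shares = £0.97.

£0.97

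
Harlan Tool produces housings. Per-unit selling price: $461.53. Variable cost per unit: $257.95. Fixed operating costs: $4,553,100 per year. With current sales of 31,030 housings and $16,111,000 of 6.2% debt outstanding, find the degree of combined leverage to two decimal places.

8.26

At 31,030 units, contribution = 31,030 × $203.58 = $6,317,087.40.
Subtracting fixed costs: EBIT = $6,317,087.40 − $4,553,100 = $1,763,987.40. Interest = $998,882.00, so EBIT − I = $765,105.40.
Degree of total leverage = total CM / (EBIT − interest) = $6,317,087.40 / $765,105.40 = 8.2565.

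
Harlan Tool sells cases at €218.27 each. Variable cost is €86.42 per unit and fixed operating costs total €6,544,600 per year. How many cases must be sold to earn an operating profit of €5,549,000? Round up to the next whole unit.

Contribution margin per unit = €218.27 − €86.42 = €131.85.
Units = (FC + target) / CM = (€6,544,600 + €5,549,000) / €131.85 = 91,722.41, so 91,723 cases.

91,723 cases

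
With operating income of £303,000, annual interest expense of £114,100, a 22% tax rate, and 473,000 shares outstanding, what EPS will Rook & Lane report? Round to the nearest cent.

£0.31

Interest = £114,100.00, so EBT = £303,000 − £114,100.00 = £188,900.00.
After tax at 22%: net income = £188,900.00 × 0.78 = £147,342.00.
Per share: £147,342.00 / 473,000 shares = £0.31.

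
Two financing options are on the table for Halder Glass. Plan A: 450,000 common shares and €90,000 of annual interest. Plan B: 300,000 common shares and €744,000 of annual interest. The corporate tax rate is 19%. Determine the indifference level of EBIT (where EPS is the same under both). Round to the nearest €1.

Set EPS_A = EPS_B: (EBIT − €90,000)(1 − 0.19) ÷ 450,000 = (EBIT − €744,000)(1 − 0.19) ÷ 300,000.
The (1 − t) factor cancels: (EBIT − 90,000) × 300,000 = (EBIT − 744,000) × 450,000.
EBIT × (450,000 − 300,000) = 744,000 × 450,000 − 90,000 × 300,000 = 307,800,000,000, so EBIT = 307,800,000,000 ÷ 150,000 = 2,052,000.00.

€2,052,000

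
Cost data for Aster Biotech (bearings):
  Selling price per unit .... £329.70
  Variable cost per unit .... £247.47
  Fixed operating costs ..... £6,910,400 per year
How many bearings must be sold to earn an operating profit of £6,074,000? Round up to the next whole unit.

Unit CM = price − variable cost = £329.70 − £247.47 = £82.23.
Units = (FC + target) / CM = (£6,910,400 + £6,074,000) / £82.23 = 157,903.44, so 157,904 bearings.

157,904 bearings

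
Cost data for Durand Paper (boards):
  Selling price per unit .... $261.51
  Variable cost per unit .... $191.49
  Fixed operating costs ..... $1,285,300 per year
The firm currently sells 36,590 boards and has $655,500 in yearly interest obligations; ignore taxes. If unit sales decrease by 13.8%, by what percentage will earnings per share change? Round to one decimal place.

Contribution at this volume is 36,590 × $70.02 = $2,562,031.80.
Subtracting fixed costs: EBIT = $2,562,031.80 − $1,285,300 = $1,276,731.80.
After interest of $655,500.00, pre-tax earnings = $621,231.80.
DCL = total CM / (EBIT − I) = $2,562,031.80 / $621,231.80 = 4.1241.
%ΔEPS = DCL × %ΔSales = 4.1241 × -13.8% = -56.9%.

-56.9%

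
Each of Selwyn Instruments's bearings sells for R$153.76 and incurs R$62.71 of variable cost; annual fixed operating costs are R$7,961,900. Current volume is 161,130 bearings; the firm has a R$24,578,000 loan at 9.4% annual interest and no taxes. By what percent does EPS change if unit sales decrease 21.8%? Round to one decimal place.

-72.7%

Contribution at this volume is 161,130 × R$91.05 = R$14,670,886.50.
EBIT = R$14,670,886.50 − R$7,961,900 = R$6,708,986.50.
After interest of R$2,310,332.00, pre-tax earnings = R$4,398,654.50.
DCL = total CM / (EBIT − I) = R$14,670,886.50 / R$4,398,654.50 = 3.3353.
EPS therefore changes by 3.3353 × (-21.8%) = -72.7%.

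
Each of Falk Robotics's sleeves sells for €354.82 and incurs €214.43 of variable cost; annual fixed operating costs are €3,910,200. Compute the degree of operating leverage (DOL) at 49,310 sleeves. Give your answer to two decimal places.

2.30

Total contribution margin = 49,310 × €140.39 = €6,922,630.90.
Operating income = contribution − fixed costs = €6,922,630.90 − €3,910,200 = €3,012,430.90.
Degree of operating leverage = €6,922,630.90 / €3,012,430.90 = 2.2980.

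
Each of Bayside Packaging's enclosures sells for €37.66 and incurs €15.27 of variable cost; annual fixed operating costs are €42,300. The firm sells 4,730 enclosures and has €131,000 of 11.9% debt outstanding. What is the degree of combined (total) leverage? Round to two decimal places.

Total contribution margin = 4,730 × €22.39 = €105,904.70.
EBIT = €105,904.70 − €42,300 = €63,604.70. Interest = €15,589.00, so EBIT − I = €48,015.70.
Degree of total leverage = total CM / (EBIT − interest) = €105,904.70 / €48,015.70 = 2.2056.

2.21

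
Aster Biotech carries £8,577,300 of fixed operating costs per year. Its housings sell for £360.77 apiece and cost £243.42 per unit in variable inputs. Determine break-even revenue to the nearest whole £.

£26,369,259

Contribution margin per unit = £360.77 − £243.42 = £117.35, a CM ratio of £117.35 ÷ £360.77 = 0.3253.
Break-even sales = FC ÷ CM ratio = £8,577,300 × £360.77 / £117.35 = £26,369,259.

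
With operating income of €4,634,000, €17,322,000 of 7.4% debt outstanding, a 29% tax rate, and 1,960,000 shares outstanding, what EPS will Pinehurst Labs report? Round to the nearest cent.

€1.21

Pre-tax income = €4,634,000 − €1,281,828.00 = €3,352,172.00.
After tax at 29%: net income = €3,352,172.00 × 0.71 = €2,380,042.12.
EPS = €2,380,042.12 ÷ 1,960,000 = €1.21.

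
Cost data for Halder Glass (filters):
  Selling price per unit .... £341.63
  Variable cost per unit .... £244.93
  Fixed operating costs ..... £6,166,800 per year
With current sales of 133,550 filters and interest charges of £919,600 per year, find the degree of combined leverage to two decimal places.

2.22

Total contribution margin = 133,550 × £96.70 = £12,914,285.00.
Operating income = contribution − fixed costs = £12,914,285.00 − £6,166,800 = £6,747,485.00. Interest = £919,600.00.
DOL = £12,914,285.00 ÷ £6,747,485.00 = 1.9139; DFL = £6,747,485.00 ÷ £5,827,885.00 = 1.1578.
Combined leverage = 1.9139 × 1.1578 = 2.2159.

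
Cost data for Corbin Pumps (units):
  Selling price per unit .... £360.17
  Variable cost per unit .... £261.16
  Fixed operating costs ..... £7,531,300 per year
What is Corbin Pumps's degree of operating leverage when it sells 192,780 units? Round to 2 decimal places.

1.65

At 192,780 units, contribution = 192,780 × £99.01 = £19,087,147.80.
Operating income = contribution − fixed costs = £19,087,147.80 − £7,531,300 = £11,555,847.80.
DOL = contribution ÷ EBIT = £19,087,147.80 ÷ £11,555,847.80 = 1.6517.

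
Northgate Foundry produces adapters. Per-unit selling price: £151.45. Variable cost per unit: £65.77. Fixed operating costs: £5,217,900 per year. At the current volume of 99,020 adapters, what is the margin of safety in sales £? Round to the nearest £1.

Contribution margin per unit = £151.45 − £65.77 = £85.68. Break-even units = £5,217,900 ÷ £85.68 = 60,899.86; break-even revenue = 60,899.86 × £151.45 = £9,223,283.79.
Actual sales revenue = 99,020 × £151.45 = £14,996,579.00.
Margin of safety = £14,996,579.00 − £9,223,283.79 = £5,773,295.

£5,773,295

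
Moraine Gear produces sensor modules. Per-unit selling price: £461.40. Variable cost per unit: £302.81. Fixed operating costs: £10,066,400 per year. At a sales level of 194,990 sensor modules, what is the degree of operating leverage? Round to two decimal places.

At 194,990 units, contribution = 194,990 × £158.59 = £30,923,464.10.
EBIT = £30,923,464.10 − £10,066,400 = £20,857,064.10.
Degree of operating leverage = £30,923,464.10 / £20,857,064.10 = 1.4826.

1.48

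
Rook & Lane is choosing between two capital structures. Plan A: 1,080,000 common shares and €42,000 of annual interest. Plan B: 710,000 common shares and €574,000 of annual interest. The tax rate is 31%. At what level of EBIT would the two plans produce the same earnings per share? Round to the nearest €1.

At indifference, (EBIT − 42,000)(1 − t)/1,080,000 = (EBIT − 574,000)(1 − t)/710,000.
Cancelling (1 − t) and cross-multiplying: 710,000·(EBIT − 42,000) = 1,080,000·(EBIT − 574,000).
Solving, EBIT = (574,000·1,080,000 − 42,000·710,000) / (1,080,000 − 710,000) = 590,100,000,000 / 370,000 = 1,594,864.86.

€1,594,865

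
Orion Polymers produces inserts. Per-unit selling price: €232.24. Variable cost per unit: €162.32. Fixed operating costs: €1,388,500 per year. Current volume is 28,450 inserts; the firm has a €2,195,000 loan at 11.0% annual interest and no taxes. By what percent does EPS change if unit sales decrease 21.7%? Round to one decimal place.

At 28,450 units, contribution = 28,450 × €69.92 = €1,989,224.00.
EBIT = €1,989,224.00 − €1,388,500 = €600,724.00.
After interest of €241,450.00, pre-tax earnings = €359,274.00.
Degree of combined leverage = contribution ÷ (EBIT − I) = €1,989,224.00 ÷ €359,274.00 = 5.5368.
%ΔEPS = DCL × %ΔSales = 5.5368 × -21.7% = -120.1%.

-120.1%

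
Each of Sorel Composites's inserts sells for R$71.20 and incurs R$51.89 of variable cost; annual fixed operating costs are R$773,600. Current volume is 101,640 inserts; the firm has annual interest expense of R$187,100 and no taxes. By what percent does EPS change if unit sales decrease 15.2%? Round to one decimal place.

Contribution at this volume is 101,640 × R$19.31 = R$1,962,668.40.
EBIT = R$1,962,668.40 − R$773,600 = R$1,189,068.40.
Interest = R$187,100.00, so EBIT − I = R$1,001,968.40.
Degree of combined leverage = contribution ÷ (EBIT − I) = R$1,962,668.40 ÷ R$1,001,968.40 = 1.9588.
EPS therefore changes by 1.9588 × (-15.2%) = -29.8%.

-29.8%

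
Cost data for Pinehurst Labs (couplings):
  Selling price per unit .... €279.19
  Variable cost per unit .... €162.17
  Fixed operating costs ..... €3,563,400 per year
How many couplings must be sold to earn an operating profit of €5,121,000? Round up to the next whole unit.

74,213 couplings

Contribution margin per unit = €279.19 − €162.17 = €117.02.
Required volume = (fixed costs + target profit) ÷ CM = (€3,563,400 + €5,121,000) ÷ €117.02 = 74,212.96, so 74,213 couplings.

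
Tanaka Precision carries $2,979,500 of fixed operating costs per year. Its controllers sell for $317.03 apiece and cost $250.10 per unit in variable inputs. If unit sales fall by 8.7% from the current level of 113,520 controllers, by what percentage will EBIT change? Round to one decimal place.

-14.3%

Total contribution margin = 113,520 × $66.93 = $7,597,893.60.
Subtracting fixed costs: EBIT = $7,597,893.60 − $2,979,500 = $4,618,393.60.
So DOL = total CM / EBIT = $7,597,893.60 / $4,618,393.60 = 1.6451.
%ΔEBIT = DOL × %ΔSales = 1.6451 × -8.7% = -14.3%.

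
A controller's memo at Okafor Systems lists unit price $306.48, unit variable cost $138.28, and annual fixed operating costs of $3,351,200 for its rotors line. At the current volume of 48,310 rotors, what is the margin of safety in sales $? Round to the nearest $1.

$8,699,772

Contribution margin per unit = $306.48 − $138.28 = $168.20. Break-even units = $3,351,200 ÷ $168.20 = 19,923.90; break-even revenue = 19,923.90 × $306.48 = $6,106,276.91.
Actual sales revenue = 48,310 × $306.48 = $14,806,048.80.
Margin of safety = $14,806,048.80 − $6,106,276.91 = $8,699,772.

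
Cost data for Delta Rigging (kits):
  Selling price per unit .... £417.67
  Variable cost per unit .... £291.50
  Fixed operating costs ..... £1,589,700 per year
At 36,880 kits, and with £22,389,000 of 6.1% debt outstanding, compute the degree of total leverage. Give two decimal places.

Contribution at this volume is 36,880 × £126.17 = £4,653,149.60.
EBIT = £4,653,149.60 − £1,589,700 = £3,063,449.60. Interest = £1,365,729.00.
DOL = £4,653,149.60 ÷ £3,063,449.60 = 1.5189; DFL = £3,063,449.60 ÷ £1,697,720.60 = 1.8044.
DCL = DOL × DFL = 1.5189 × 1.8044 = 2.7407.

2.74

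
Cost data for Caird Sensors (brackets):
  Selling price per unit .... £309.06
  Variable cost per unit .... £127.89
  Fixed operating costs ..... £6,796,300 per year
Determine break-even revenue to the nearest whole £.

CM per unit = £309.06 − £127.89 = £181.17; CM ratio = £181.17 / £309.06 = 0.5862.
Break-even revenue = fixed costs × price ÷ CM = £6,796,300 × £309.06 ÷ £181.17 = £11,593,887.

£11,593,887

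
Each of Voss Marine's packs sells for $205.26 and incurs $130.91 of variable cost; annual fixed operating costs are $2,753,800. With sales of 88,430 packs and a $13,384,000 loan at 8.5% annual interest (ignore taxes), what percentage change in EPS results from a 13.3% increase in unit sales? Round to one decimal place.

Total contribution margin = 88,430 × $74.35 = $6,574,770.50.
Subtracting fixed costs: EBIT = $6,574,770.50 − $2,753,800 = $3,820,970.50.
After interest of $1,137,640.00, pre-tax earnings = $2,683,330.50.
Degree of combined leverage = contribution ÷ (EBIT − I) = $6,574,770.50 ÷ $2,683,330.50 = 2.4502.
EPS therefore changes by 2.4502 × (+13.3%) = +32.6%.

+32.6%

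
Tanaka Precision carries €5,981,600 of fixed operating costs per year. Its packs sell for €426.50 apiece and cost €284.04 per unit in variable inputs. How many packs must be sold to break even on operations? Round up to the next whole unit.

Each unit contributes €426.50 − €284.04 = €142.46.
Units to break even: €5,981,600 ÷ €142.46 = 41,987.93, rounded up to 41,988.

41,988 packs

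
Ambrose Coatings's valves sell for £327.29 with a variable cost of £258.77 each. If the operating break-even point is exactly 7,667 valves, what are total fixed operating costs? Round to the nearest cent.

£525,342.84

Unit CM = price − variable cost = £327.29 − £258.77 = £68.52.
Since BE = FC / CM, FC = 7,667 × £68.52 = £525,342.84.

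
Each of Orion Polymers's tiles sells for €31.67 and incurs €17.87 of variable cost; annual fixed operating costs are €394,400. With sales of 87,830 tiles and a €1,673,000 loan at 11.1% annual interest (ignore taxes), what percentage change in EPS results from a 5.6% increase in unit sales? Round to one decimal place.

+10.7%

At 87,830 units, contribution = 87,830 × €13.80 = €1,212,054.00.
EBIT = €1,212,054.00 − €394,400 = €817,654.00.
After interest of €185,703.00, pre-tax earnings = €631,951.00.
DCL = total CM / (EBIT − I) = €1,212,054.00 / €631,951.00 = 1.9180.
EPS therefore changes by 1.9180 × (+5.6%) = +10.7%.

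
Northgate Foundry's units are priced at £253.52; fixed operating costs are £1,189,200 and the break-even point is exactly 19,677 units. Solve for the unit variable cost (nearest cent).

At break-even, FC = Q × (P − VC), so P − VC = £1,189,200 ÷ 19,677 = £60.4360.
Hence VC = price − CM = £253.52 − £60.4360 = £193.08.

£193.08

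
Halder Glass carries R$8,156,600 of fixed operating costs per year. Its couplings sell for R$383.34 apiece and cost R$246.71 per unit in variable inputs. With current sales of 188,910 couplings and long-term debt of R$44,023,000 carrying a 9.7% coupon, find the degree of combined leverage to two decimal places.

Total contribution margin = 188,910 × R$136.63 = R$25,810,773.30.
Operating income = contribution − fixed costs = R$25,810,773.30 − R$8,156,600 = R$17,654,173.30. Interest = R$4,270,231.00, so EBIT − I = R$13,383,942.30.
DCL = contribution ÷ (EBIT − I) = R$25,810,773.30 ÷ R$13,383,942.30 = 1.9285.

1.93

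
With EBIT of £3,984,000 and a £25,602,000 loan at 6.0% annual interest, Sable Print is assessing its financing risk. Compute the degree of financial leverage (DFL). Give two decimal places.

Interest = £1,536,120.00.
Degree of financial leverage = EBIT / (EBIT − interest) = £3,984,000 / £2,447,880.00 = 1.6275.

1.63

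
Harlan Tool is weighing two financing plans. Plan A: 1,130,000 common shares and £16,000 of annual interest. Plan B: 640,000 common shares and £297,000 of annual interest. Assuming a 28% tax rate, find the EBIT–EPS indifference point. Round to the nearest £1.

At indifference, (EBIT − 16,000)(1 − t)/1,130,000 = (EBIT − 297,000)(1 − t)/640,000.
The (1 − t) factor cancels: (EBIT − 16,000) × 640,000 = (EBIT − 297,000) × 1,130,000.
EBIT × (1,130,000 − 640,000) = 297,000 × 1,130,000 − 16,000 × 640,000 = 325,370,000,000, so EBIT = 325,370,000,000 ÷ 490,000 = 664,020.41.

£664,020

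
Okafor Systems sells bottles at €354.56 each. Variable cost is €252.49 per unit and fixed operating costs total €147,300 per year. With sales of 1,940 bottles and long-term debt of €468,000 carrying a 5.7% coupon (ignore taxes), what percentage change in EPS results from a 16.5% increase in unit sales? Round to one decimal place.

+135.9%

Contribution at this volume is 1,940 × €102.07 = €198,015.80.
EBIT = €198,015.80 − €147,300 = €50,715.80.
Interest = €26,676.00, so EBIT − I = €24,039.80.
Degree of combined leverage = contribution ÷ (EBIT − I) = €198,015.80 ÷ €24,039.80 = 8.2370.
%ΔEPS = DCL × %ΔSales = 8.2370 × +16.5% = +135.9%.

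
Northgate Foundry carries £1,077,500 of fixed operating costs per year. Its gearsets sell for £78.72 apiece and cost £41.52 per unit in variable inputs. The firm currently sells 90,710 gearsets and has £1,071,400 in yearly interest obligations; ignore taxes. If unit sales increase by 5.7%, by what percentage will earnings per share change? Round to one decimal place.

+15.7%

At 90,710 units, contribution = 90,710 × £37.20 = £3,374,412.00.
EBIT = £3,374,412.00 − £1,077,500 = £2,296,912.00.
Interest = £1,071,400.00, so EBIT − I = £1,225,512.00.
Degree of combined leverage = contribution ÷ (EBIT − I) = £3,374,412.00 ÷ £1,225,512.00 = 2.7535.
%ΔEPS = DCL × %ΔSales = 2.7535 × +5.7% = +15.7%.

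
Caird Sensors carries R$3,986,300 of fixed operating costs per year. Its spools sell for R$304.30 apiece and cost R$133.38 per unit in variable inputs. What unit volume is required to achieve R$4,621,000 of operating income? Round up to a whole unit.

Each unit contributes R$304.30 − R$133.38 = R$170.92.
Units = (FC + target) / CM = (R$3,986,300 + R$4,621,000) / R$170.92 = 50,358.65, so 50,359 spools.

50,359 spools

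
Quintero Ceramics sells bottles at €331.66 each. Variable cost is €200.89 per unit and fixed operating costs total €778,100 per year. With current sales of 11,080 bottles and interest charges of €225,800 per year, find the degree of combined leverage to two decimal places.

Total contribution margin = 11,080 × €130.77 = €1,448,931.60.
EBIT = €1,448,931.60 − €778,100 = €670,831.60. Interest = €225,800.00, so EBIT − I = €445,031.60.
DCL = contribution ÷ (EBIT − I) = €1,448,931.60 ÷ €445,031.60 = 3.2558.

3.26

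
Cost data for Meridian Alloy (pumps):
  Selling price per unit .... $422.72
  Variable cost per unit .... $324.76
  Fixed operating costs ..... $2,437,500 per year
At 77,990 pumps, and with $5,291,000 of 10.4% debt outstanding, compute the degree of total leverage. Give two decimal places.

Total contribution margin = 77,990 × $97.96 = $7,639,900.40.
Operating income = contribution − fixed costs = $7,639,900.40 − $2,437,500 = $5,202,400.40. Interest = $550,264.00.
DOL = $7,639,900.40 ÷ $5,202,400.40 = 1.4685; DFL = $5,202,400.40 ÷ $4,652,136.40 = 1.1183.
DCL = DOL × DFL = 1.4685 × 1.1183 = 1.6422.

1.64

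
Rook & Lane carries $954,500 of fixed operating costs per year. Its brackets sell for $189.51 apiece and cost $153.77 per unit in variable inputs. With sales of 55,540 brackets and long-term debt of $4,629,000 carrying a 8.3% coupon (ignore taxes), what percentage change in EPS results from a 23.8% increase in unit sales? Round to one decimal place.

Total contribution margin = 55,540 × $35.74 = $1,984,999.60.
Subtracting fixed costs: EBIT = $1,984,999.60 − $954,500 = $1,030,499.60.
Interest = $384,207.00, so EBIT − I = $646,292.60.
Degree of combined leverage = contribution ÷ (EBIT − I) = $1,984,999.60 ÷ $646,292.60 = 3.0714.
%ΔEPS = DCL × %ΔSales = 3.0714 × +23.8% = +73.1%.

+73.1%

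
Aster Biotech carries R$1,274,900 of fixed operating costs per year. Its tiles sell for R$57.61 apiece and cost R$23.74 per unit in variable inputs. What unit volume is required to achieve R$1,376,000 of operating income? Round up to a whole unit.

78,267 tiles

Each unit contributes R$57.61 − R$23.74 = R$33.87.
Need Q such that Q × R$33.87 − R$1,274,900 = R$1,376,000, i.e. Q = R$2,650,900 / R$33.87 = 78,266.90 → 78,267.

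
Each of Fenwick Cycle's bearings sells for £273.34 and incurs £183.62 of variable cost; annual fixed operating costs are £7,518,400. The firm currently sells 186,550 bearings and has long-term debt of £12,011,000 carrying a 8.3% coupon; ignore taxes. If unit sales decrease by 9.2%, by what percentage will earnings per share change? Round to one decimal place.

Total contribution margin = 186,550 × £89.72 = £16,737,266.00.
EBIT = £16,737,266.00 − £7,518,400 = £9,218,866.00.
Interest = £996,913.00, so EBIT − I = £8,221,953.00.
Degree of combined leverage = contribution ÷ (EBIT − I) = £16,737,266.00 ÷ £8,221,953.00 = 2.0357.
%ΔEPS = DCL × %ΔSales = 2.0357 × -9.2% = -18.7%.

-18.7%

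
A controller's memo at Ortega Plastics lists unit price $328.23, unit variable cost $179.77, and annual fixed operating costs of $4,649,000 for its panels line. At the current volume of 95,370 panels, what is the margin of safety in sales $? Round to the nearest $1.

$21,024,828

Unit CM = price − variable cost = $328.23 − $179.77 = $148.46. Break-even units = $4,649,000 ÷ $148.46 = 31,314.83; break-even revenue = 31,314.83 × $328.23 = $10,278,467.40.
Current sales = 95,370 × $328.23 = $31,303,295.10.
Margin of safety = $31,303,295.10 − $10,278,467.40 = $21,024,828.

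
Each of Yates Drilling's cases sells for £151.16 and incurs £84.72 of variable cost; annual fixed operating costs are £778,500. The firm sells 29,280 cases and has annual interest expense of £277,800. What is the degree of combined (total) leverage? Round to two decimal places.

2.19

At 29,280 units, contribution = 29,280 × £66.44 = £1,945,363.20.
Subtracting fixed costs: EBIT = £1,945,363.20 − £778,500 = £1,166,863.20. Interest = £277,800.00.
DOL = £1,945,363.20 ÷ £1,166,863.20 = 1.6672; DFL = £1,166,863.20 ÷ £889,063.20 = 1.3125.
DCL = DOL × DFL = 1.6672 × 1.3125 = 2.1882.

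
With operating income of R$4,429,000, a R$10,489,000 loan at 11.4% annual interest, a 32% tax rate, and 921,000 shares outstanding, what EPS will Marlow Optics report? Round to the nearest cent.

Interest = R$1,195,746.00, so EBT = R$4,429,000 − R$1,195,746.00 = R$3,233,254.00.
After tax at 32%: net income = R$3,233,254.00 × 0.68 = R$2,198,612.72.
Per share: R$2,198,612.72 / 921,000 shares = R$2.39.

R$2.39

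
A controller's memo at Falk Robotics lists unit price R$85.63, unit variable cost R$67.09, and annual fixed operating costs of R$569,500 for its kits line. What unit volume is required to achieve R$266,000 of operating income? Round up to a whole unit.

45,065 kits

Each unit contributes R$85.63 − R$67.09 = R$18.54.
Required volume = (fixed costs + target profit) ÷ CM = (R$569,500 + R$266,000) ÷ R$18.54 = 45,064.72, so 45,065 kits.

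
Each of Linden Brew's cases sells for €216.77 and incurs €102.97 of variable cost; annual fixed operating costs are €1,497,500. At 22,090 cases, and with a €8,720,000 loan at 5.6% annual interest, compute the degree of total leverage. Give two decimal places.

4.76

Contribution at this volume is 22,090 × €113.80 = €2,513,842.00.
Subtracting fixed costs: EBIT = €2,513,842.00 − €1,497,500 = €1,016,342.00. Interest = €488,320.00, so EBIT − I = €528,022.00.
Degree of total leverage = total CM / (EBIT − interest) = €2,513,842.00 / €528,022.00 = 4.7609.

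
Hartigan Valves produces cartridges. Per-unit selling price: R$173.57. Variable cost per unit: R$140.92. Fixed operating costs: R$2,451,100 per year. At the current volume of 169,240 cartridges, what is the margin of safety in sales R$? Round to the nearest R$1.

Contribution margin per unit = R$173.57 − R$140.92 = R$32.65. Break-even units = R$2,451,100 ÷ R$32.65 = 75,071.98; break-even revenue = 75,071.98 × R$173.57 = R$13,030,242.79.
Current sales = 169,240 × R$173.57 = R$29,374,986.80.
Margin of safety = R$29,374,986.80 − R$13,030,242.79 = R$16,344,744.

R$16,344,744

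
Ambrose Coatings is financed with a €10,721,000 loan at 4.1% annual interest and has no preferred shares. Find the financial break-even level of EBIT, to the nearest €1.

€439,561

Annual interest = 4.1% × €10,721,000 = €439,561.00.
With no preferred dividends, EPS = 0 when EBIT exactly covers interest, so the financial break-even EBIT is €439,561.00.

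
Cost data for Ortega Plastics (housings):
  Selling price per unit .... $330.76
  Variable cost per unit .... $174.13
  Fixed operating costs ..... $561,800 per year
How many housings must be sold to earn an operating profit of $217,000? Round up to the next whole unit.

4,973 housings

Unit CM = price − variable cost = $330.76 − $174.13 = $156.63.
Need Q such that Q × $156.63 − $561,800 = $217,000, i.e. Q = $778,800 / $156.63 = 4,972.23 → 4,973.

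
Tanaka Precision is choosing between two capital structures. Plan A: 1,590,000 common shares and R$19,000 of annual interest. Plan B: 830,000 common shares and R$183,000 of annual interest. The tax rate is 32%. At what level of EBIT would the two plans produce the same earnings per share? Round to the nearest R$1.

Set EPS_A = EPS_B: (EBIT − R$19,000)(1 − 0.32) ÷ 1,590,000 = (EBIT − R$183,000)(1 − 0.32) ÷ 830,000.
The (1 − t) factor cancels: (EBIT − 19,000) × 830,000 = (EBIT − 183,000) × 1,590,000.
EBIT × (1,590,000 − 830,000) = 183,000 × 1,590,000 − 19,000 × 830,000 = 275,200,000,000, so EBIT = 275,200,000,000 ÷ 760,000 = 362,105.26.

R$362,105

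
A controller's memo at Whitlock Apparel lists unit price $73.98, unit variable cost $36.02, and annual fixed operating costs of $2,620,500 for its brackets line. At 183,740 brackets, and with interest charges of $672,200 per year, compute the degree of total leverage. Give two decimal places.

Contribution at this volume is 183,740 × $37.96 = $6,974,770.40.
Operating income = contribution − fixed costs = $6,974,770.40 − $2,620,500 = $4,354,270.40. Interest = $672,200.00, so EBIT − I = $3,682,070.40.
Degree of total leverage = total CM / (EBIT − interest) = $6,974,770.40 / $3,682,070.40 = 1.8943.

1.89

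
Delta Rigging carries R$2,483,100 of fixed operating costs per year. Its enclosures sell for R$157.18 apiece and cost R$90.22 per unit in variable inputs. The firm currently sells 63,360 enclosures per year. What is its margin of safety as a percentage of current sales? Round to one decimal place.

Unit CM = price − variable cost = R$157.18 − R$90.22 = R$66.96. Break-even units = R$2,483,100 ÷ R$66.96 = 37,083.33; break-even revenue = 37,083.33 × R$157.18 = R$5,828,758.33.
Current sales = 63,360 × R$157.18 = R$9,958,924.80.
Margin of safety = (R$9,958,924.80 − R$5,828,758.33) ÷ R$9,958,924.80 = 41.5%.

41.5%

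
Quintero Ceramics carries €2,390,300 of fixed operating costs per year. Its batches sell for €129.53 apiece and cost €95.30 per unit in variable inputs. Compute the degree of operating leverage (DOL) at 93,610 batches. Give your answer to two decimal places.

Total contribution margin = 93,610 × €34.23 = €3,204,270.30.
Subtracting fixed costs: EBIT = €3,204,270.30 − €2,390,300 = €813,970.30.
So DOL = total CM / EBIT = €3,204,270.30 / €813,970.30 = 3.9366.

3.94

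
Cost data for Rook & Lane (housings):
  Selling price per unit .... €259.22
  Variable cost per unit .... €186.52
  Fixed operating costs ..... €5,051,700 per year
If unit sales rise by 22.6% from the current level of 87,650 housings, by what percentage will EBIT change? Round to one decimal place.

At 87,650 units, contribution = 87,650 × €72.70 = €6,372,155.00.
Subtracting fixed costs: EBIT = €6,372,155.00 − €5,051,700 = €1,320,455.00.
DOL = contribution ÷ EBIT = €6,372,155.00 ÷ €1,320,455.00 = 4.8257.
So EBIT moves 4.8257 × (+22.6%) = +109.1%.

+109.1%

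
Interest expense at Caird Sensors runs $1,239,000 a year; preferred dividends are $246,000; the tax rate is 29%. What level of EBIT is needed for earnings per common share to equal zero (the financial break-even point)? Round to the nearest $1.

$1,585,479

Preferred dividends are paid after tax, so their pre-tax equivalent is $246,000 ÷ (1 − 0.29) = $346,478.87.
EPS = 0 when EBIT covers interest plus the pre-tax preferred burden: $1,239,000 + $346,478.87 = $1,585,478.87.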